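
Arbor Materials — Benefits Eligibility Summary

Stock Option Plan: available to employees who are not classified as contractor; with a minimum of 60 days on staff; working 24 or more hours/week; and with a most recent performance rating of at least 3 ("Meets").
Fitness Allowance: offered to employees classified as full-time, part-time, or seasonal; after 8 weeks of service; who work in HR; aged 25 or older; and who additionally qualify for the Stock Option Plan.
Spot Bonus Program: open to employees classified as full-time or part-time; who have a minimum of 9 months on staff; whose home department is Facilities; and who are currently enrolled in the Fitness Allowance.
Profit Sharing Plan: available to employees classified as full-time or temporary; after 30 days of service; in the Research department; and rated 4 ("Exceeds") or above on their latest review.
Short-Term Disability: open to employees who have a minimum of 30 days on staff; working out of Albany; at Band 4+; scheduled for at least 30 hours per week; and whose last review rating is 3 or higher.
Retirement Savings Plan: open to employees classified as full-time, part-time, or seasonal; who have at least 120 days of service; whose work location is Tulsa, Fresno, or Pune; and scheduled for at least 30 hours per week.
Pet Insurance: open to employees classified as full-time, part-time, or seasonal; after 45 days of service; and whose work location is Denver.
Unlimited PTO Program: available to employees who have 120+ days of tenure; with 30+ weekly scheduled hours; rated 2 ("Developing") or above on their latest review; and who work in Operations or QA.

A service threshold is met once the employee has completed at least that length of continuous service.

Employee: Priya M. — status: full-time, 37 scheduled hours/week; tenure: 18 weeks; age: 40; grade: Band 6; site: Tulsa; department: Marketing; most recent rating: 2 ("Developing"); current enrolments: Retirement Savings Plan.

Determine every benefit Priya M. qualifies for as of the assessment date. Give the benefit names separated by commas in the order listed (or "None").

Stock Option Plan — status full-time ✓ (not excluded); service 18 weeks ≥ 60 days ✓; 37 hrs/wk ≥ 24 ✓; rating 2 < 3 ✗ → not eligible.
Fitness Allowance — status full-time ✓; service 18 weeks ≥ 8 weeks ✓; dept Marketing ✗ → not eligible.
Spot Bonus Program — status full-time ✓; service 18 weeks < 9 months (≈270 days) ✗ → not eligible.
Profit Sharing Plan — status full-time ✓; service 18 weeks ≥ 30 days ✓; dept Marketing ✗ → not eligible.
Short-Term Disability — service 18 weeks ≥ 30 days ✓; site Tulsa ✗ (not Albany) → not eligible.
Retirement Savings Plan — status full-time ✓; service 18 weeks ≥ 120 days ✓; site Tulsa ✓; 37 hrs/wk ≥ 30 ✓ → eligible.
Pet Insurance — status full-time ✓; service 18 weeks ≥ 45 days ✓; site Tulsa ✗ (not Denver) → not eligible.
Unlimited PTO Program — service 18 weeks ≥ 120 days ✓; 37 hrs/wk ≥ 30 ✓; rating 2 ≥ 2 ✓; dept Marketing ✗ → not eligible.

Retirement Savings Plan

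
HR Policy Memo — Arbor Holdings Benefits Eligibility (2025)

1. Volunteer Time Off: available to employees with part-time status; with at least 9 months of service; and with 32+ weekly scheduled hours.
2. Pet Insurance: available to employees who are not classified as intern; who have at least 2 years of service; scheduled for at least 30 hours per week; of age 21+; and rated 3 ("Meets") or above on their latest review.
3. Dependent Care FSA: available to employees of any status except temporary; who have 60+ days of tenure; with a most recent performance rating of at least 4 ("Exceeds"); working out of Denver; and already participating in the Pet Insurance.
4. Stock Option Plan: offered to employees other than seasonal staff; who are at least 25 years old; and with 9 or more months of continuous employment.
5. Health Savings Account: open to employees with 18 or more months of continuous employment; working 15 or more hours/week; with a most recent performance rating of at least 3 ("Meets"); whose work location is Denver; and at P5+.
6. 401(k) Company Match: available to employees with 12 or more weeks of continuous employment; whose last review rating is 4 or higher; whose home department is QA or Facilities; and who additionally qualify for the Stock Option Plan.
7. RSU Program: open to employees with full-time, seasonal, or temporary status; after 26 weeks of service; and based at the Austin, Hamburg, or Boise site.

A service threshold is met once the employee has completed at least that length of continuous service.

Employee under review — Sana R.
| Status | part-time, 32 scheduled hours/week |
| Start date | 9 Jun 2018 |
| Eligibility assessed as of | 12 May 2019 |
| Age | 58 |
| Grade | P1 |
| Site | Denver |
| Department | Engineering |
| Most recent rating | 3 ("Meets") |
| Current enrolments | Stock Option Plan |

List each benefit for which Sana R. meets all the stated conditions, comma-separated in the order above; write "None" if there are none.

Service from 9 Jun 2018 to 12 May 2019: 337 days.
Volunteer Time Off — status part-time ✓; service 337 days ≥ 9 months (≈270 days) ✓; 32 hrs/wk ≥ 32 ✓ → eligible.
Pet Insurance — status part-time ✓ (not excluded); service 337 days < 2 years (≈730 days) ✗ → not eligible.
Dependent Care FSA — status part-time ✓ (not excluded); service 337 days ≥ 60 days ✓; rating 3 < 4 ✗ → not eligible.
Stock Option Plan — status part-time ✓ (not excluded); age 58 ≥ 25 ✓; service 337 days ≥ 9 months (≈270 days) ✓ → eligible.
Health Savings Account — service 337 days < 18 months (≈540 days) ✗ → not eligible.
401(k) Company Match — service 337 days ≥ 12 weeks (≈84 days) ✓; rating 3 < 4 ✗ → not eligible.
RSU Program — status part-time ✗ (requires full-time, seasonal, or temporary) → not eligible.

Volunteer Time Off, Stock Option Plan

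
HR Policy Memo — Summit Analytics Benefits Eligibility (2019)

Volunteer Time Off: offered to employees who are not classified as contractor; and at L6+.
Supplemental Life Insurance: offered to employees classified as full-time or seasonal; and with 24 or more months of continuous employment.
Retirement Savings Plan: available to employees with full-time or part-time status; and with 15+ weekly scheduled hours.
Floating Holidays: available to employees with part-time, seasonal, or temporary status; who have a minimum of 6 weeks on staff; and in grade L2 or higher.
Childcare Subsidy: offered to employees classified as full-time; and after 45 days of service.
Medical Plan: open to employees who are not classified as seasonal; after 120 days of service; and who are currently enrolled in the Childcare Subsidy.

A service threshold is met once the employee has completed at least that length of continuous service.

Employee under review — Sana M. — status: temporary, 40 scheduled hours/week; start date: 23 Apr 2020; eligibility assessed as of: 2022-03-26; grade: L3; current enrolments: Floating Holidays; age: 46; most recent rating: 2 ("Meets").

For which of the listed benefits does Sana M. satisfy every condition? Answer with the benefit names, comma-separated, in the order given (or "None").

Service from 23 Apr 2020 to 2022-03-26: 702 days.
Volunteer Time Off — status temporary ✓ (not excluded); grade L3 < L6 ✗ → not eligible.
Supplemental Life Insurance — status temporary ✗ (requires full-time or seasonal) → not eligible.
Retirement Savings Plan — status temporary ✗ (requires full-time or part-time) → not eligible.
Floating Holidays — status temporary ✓; service 702 days ≥ 6 weeks (≈42 days) ✓; grade L3 ≥ L2 ✓ → eligible.
Childcare Subsidy — status temporary ✗ (requires full-time) → not eligible.
Medical Plan — status temporary ✓ (not excluded); service 702 days ≥ 120 days ✓; not enrolled in Childcare Subsidy ✗ → not eligible.

Floating Holidays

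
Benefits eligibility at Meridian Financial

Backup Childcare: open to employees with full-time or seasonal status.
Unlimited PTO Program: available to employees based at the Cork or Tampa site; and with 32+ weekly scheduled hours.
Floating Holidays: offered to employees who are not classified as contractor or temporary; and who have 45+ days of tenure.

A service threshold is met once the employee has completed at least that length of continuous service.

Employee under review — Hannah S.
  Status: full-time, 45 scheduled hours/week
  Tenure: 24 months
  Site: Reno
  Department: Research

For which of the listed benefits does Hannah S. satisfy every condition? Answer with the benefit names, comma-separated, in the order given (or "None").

Backup Childcare, Floating Holidays

Backup Childcare — status full-time ✓ → eligible.
Unlimited PTO Program — site Reno ✗ (not Cork or Tampa) → not eligible.
Floating Holidays — status full-time ✓ (not excluded); service 24 months ≥ 45 days ✓ → eligible.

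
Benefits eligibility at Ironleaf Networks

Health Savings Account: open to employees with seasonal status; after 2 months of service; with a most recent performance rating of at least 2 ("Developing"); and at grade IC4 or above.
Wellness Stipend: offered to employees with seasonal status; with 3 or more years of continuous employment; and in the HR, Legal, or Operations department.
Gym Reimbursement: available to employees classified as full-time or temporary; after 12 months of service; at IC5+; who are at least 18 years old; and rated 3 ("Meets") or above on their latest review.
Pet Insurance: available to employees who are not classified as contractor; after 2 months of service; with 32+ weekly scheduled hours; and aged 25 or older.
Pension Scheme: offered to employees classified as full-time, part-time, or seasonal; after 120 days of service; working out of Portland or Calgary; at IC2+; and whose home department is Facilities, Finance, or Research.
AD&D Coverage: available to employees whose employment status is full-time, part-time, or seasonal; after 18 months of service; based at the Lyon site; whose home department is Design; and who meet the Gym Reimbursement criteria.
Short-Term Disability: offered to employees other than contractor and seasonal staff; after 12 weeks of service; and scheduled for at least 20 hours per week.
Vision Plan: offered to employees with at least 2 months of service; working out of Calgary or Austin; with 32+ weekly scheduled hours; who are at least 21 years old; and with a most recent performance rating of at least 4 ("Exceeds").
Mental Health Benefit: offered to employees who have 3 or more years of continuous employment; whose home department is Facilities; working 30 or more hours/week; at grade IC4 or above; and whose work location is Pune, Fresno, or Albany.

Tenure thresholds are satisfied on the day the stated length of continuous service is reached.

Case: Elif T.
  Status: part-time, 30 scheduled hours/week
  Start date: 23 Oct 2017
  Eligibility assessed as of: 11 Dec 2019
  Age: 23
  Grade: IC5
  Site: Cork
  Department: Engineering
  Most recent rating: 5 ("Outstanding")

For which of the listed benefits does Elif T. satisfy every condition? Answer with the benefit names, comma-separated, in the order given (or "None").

Service from 23 Oct 2017 to 11 Dec 2019: 779 days.
Health Savings Account — status part-time ✗ (requires seasonal) → not eligible.
Wellness Stipend — status part-time ✗ (requires seasonal) → not eligible.
Gym Reimbursement — status part-time ✗ (requires full-time or temporary) → not eligible.
Pet Insurance — status part-time ✓ (not excluded); service 779 days ≥ 2 months (≈60 days) ✓; 30 hrs/wk < 32 ✗ → not eligible.
Pension Scheme — status part-time ✓; service 779 days ≥ 120 days ✓; site Cork ✗ (not Portland or Calgary) → not eligible.
AD&D Coverage — status part-time ✓; service 779 days ≥ 18 months (≈540 days) ✓; site Cork ✗ (not Lyon) → not eligible.
Short-Term Disability — status part-time ✓ (not excluded); service 779 days ≥ 12 weeks (≈84 days) ✓; 30 hrs/wk ≥ 20 ✓ → eligible.
Vision Plan — service 779 days ≥ 2 months (≈60 days) ✓; site Cork ✗ (not Calgary or Austin) → not eligible.
Mental Health Benefit — service 779 days < 3 years (≈1095 days) ✗ → not eligible.

Short-Term Disability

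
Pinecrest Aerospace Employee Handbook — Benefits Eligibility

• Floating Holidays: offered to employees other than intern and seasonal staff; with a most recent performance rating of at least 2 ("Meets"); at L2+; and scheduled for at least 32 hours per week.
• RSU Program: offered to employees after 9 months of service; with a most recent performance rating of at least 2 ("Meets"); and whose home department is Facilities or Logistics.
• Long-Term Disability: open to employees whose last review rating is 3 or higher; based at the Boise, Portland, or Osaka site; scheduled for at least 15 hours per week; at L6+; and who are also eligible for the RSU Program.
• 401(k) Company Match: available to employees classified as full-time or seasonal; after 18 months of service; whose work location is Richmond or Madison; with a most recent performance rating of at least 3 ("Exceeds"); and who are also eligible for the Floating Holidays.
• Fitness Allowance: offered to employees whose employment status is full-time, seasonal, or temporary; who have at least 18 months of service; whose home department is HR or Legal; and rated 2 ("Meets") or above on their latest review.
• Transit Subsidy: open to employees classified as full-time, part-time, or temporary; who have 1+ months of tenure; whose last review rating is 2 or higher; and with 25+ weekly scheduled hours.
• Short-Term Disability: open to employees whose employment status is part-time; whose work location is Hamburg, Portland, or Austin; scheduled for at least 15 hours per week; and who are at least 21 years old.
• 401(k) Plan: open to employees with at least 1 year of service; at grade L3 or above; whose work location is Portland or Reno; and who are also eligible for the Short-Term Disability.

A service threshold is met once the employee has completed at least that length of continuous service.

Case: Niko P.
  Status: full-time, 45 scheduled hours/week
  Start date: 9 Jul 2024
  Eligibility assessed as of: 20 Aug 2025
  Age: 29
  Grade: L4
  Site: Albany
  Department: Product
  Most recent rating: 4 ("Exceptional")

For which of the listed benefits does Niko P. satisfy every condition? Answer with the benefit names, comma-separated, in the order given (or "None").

Floating Holidays, Transit Subsidy

Service from 9 Jul 2024 to 20 Aug 2025: 407 days.
Floating Holidays — status full-time ✓ (not excluded); rating 4 ≥ 2 ✓; grade L4 ≥ L2 ✓; 45 hrs/wk ≥ 32 ✓ → eligible.
RSU Program — service 407 days ≥ 9 months (≈270 days) ✓; rating 4 ≥ 2 ✓; dept Product ✗ → not eligible.
Long-Term Disability — rating 4 ≥ 3 ✓; site Albany ✗ (not Boise, Portland, or Osaka) → not eligible.
401(k) Company Match — status full-time ✓; service 407 days < 18 months (≈540 days) ✗ → not eligible.
Fitness Allowance — status full-time ✓; service 407 days < 18 months (≈540 days) ✗ → not eligible.
Transit Subsidy — status full-time ✓; service 407 days ≥ 1 month (≈30 days) ✓; rating 4 ≥ 2 ✓; 45 hrs/wk ≥ 25 ✓ → eligible.
Short-Term Disability — status full-time ✗ (requires part-time) → not eligible.
401(k) Plan — service 407 days ≥ 1 year (≈365 days) ✓; grade L4 ≥ L3 ✓; site Albany ✗ (not Portland or Reno) → not eligible.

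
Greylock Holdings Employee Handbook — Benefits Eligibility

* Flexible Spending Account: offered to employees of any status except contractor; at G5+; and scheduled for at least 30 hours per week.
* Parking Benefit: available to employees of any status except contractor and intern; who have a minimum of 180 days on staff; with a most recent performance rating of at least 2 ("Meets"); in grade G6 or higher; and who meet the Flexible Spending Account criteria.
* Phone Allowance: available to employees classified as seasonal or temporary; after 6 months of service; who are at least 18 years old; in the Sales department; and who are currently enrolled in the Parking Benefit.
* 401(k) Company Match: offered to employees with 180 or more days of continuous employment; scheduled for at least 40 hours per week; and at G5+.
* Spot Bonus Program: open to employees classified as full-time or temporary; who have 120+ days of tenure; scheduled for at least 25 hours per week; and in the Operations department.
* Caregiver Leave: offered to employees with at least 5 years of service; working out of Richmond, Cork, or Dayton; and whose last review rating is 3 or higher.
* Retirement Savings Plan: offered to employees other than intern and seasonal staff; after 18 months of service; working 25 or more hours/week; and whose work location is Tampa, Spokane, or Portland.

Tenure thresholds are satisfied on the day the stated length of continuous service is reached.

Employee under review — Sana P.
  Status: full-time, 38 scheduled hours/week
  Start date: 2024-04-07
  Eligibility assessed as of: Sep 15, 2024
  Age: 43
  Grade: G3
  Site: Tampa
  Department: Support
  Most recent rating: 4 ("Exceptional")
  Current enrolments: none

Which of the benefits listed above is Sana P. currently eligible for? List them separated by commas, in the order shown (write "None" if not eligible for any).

None

Service from 2024-04-07 to Sep 15, 2024: 161 days.
Flexible Spending Account — status full-time ✓ (not excluded); grade G3 < G5 ✗ → not eligible.
Parking Benefit — status full-time ✓ (not excluded); service 161 days < 180 days ✗ → not eligible.
Phone Allowance — status full-time ✗ (requires seasonal or temporary) → not eligible.
401(k) Company Match — service 161 days < 180 days ✗ → not eligible.
Spot Bonus Program — status full-time ✓; service 161 days ≥ 120 days ✓; 38 hrs/wk ≥ 25 ✓; dept Support ✗ → not eligible.
Caregiver Leave — service 161 days < 5 years (≈1825 days) ✗ → not eligible.
Retirement Savings Plan — status full-time ✓ (not excluded); service 161 days < 18 months (≈540 days) ✗ → not eligible.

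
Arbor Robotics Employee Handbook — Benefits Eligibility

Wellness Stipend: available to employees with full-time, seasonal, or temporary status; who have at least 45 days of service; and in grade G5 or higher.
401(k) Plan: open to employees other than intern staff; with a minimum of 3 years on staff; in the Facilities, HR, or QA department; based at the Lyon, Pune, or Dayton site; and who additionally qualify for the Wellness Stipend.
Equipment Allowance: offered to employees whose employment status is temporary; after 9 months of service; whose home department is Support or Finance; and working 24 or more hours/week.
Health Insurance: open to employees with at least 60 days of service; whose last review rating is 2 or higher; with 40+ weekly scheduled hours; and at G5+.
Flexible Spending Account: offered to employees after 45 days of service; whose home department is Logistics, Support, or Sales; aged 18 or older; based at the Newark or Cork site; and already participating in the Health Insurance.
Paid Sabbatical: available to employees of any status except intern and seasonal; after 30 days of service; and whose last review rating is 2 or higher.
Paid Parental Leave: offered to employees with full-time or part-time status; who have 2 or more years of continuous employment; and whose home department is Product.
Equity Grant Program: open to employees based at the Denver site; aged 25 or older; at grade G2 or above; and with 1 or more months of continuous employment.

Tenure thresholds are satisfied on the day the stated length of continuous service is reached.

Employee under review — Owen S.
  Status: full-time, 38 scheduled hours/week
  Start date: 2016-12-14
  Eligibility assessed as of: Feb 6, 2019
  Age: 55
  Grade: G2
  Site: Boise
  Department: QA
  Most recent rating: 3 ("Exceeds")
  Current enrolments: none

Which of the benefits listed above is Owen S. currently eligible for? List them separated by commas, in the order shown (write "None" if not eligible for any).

Paid Sabbatical

Service from 2016-12-14 to Feb 6, 2019: 784 days.
Wellness Stipend — status full-time ✓; service 784 days ≥ 45 days ✓; grade G2 < G5 ✗ → not eligible.
401(k) Plan — status full-time ✓ (not excluded); service 784 days < 3 years (≈1095 days) ✗ → not eligible.
Equipment Allowance — status full-time ✗ (requires temporary) → not eligible.
Health Insurance — service 784 days ≥ 60 days ✓; rating 3 ≥ 2 ✓; 38 hrs/wk < 40 ✗ → not eligible.
Flexible Spending Account — service 784 days ≥ 45 days ✓; dept QA ✗ → not eligible.
Paid Sabbatical — status full-time ✓ (not excluded); service 784 days ≥ 30 days ✓; rating 3 ≥ 2 ✓ → eligible.
Paid Parental Leave — status full-time ✓; service 784 days ≥ 2 years (≈730 days) ✓; dept QA ✗ → not eligible.
Equity Grant Program — site Boise ✗ (not Denver) → not eligible.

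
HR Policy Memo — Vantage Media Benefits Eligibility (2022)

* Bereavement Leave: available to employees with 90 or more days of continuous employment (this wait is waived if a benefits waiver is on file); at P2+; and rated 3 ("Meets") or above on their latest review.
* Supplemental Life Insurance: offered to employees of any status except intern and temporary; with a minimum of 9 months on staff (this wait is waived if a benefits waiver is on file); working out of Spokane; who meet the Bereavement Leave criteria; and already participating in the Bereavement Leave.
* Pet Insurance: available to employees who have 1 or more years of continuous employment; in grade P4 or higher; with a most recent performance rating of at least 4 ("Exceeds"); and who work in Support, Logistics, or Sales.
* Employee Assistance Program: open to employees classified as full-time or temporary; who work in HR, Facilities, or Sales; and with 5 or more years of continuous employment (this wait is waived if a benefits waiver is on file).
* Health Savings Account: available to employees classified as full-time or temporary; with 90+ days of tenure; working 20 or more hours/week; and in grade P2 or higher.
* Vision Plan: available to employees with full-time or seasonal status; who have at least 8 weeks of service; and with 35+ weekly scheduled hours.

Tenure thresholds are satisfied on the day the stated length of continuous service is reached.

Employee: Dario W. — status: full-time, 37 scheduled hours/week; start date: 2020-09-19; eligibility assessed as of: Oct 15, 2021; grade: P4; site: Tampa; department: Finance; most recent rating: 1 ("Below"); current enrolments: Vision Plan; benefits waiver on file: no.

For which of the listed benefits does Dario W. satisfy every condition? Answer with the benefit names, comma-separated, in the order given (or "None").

Health Savings Account, Vision Plan

Service from 2020-09-19 to Oct 15, 2021: 391 days.
Bereavement Leave — no waiver, service 391 days ≥ 90 days ✓; grade P4 ≥ P2 ✓; rating 1 < 3 ✗ → not eligible.
Supplemental Life Insurance — status full-time ✓ (not excluded); no waiver, service 391 days ≥ 9 months (≈270 days) ✓; site Tampa ✗ (not Spokane) → not eligible.
Pet Insurance — service 391 days ≥ 1 year (≈365 days) ✓; grade P4 ≥ P4 ✓; rating 1 < 4 ✗ → not eligible.
Employee Assistance Program — status full-time ✓; dept Finance ✗ → not eligible.
Health Savings Account — status full-time ✓; service 391 days ≥ 90 days ✓; 37 hrs/wk ≥ 20 ✓; grade P4 ≥ P2 ✓ → eligible.
Vision Plan — status full-time ✓; service 391 days ≥ 8 weeks (≈56 days) ✓; 37 hrs/wk ≥ 35 ✓ → eligible.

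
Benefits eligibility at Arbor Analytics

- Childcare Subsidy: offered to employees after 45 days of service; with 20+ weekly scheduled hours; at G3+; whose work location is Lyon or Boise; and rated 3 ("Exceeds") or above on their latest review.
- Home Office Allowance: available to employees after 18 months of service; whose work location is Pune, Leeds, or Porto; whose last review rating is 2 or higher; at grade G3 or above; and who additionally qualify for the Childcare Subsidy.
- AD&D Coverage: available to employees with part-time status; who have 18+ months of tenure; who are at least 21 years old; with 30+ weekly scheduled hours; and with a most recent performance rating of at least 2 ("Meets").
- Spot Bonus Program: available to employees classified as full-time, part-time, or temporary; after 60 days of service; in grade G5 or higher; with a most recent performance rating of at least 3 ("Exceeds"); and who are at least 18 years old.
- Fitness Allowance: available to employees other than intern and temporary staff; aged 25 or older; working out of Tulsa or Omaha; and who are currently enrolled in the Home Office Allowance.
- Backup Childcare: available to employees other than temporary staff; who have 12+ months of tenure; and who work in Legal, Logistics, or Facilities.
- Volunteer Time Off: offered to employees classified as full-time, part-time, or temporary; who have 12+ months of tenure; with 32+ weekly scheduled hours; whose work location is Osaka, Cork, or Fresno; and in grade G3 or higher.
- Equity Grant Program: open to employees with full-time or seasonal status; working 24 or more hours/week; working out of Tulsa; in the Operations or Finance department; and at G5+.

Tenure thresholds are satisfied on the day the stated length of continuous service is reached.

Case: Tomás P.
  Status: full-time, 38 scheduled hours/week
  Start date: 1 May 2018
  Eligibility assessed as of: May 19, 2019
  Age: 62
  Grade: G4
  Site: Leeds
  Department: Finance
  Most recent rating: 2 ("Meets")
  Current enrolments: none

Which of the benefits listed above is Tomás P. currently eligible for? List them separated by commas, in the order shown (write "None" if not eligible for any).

None

Service from 1 May 2018 to May 19, 2019: 383 days.
Childcare Subsidy — service 383 days ≥ 45 days ✓; 38 hrs/wk ≥ 20 ✓; grade G4 ≥ G3 ✓; site Leeds ✗ (not Lyon or Boise) → not eligible.
Home Office Allowance — service 383 days < 18 months (≈540 days) ✗ → not eligible.
AD&D Coverage — status full-time ✗ (requires part-time) → not eligible.
Spot Bonus Program — status full-time ✓; service 383 days ≥ 60 days ✓; grade G4 < G5 ✗ → not eligible.
Fitness Allowance — status full-time ✓ (not excluded); age 62 ≥ 25 ✓; site Leeds ✗ (not Tulsa or Omaha) → not eligible.
Backup Childcare — status full-time ✓ (not excluded); service 383 days ≥ 12 months (≈360 days) ✓; dept Finance ✗ → not eligible.
Volunteer Time Off — status full-time ✓; service 383 days ≥ 12 months (≈360 days) ✓; 38 hrs/wk ≥ 32 ✓; site Leeds ✗ (not Osaka, Cork, or Fresno) → not eligible.
Equity Grant Program — status full-time ✓; 38 hrs/wk ≥ 24 ✓; site Leeds ✗ (not Tulsa) → not eligible.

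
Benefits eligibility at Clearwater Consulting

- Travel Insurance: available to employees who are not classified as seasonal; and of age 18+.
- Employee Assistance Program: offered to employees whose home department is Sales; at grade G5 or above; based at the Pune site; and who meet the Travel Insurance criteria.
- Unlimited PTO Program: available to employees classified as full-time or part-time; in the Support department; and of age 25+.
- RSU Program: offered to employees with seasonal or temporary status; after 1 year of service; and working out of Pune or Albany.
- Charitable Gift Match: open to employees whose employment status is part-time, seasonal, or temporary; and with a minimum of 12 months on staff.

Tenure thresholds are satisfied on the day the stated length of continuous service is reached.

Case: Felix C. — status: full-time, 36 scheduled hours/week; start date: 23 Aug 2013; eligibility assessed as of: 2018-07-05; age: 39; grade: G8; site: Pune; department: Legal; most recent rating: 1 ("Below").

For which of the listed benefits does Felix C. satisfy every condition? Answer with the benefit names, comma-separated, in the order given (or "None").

Service from 23 Aug 2013 to 2018-07-05: 1777 days.
Travel Insurance — status full-time ✓ (not excluded); age 39 ≥ 18 ✓ → eligible.
Employee Assistance Program — dept Legal ✗ → not eligible.
Unlimited PTO Program — status full-time ✓; dept Legal ✗ → not eligible.
RSU Program — status full-time ✗ (requires seasonal or temporary) → not eligible.
Charitable Gift Match — status full-time ✗ (requires part-time, seasonal, or temporary) → not eligible.

Travel Insurance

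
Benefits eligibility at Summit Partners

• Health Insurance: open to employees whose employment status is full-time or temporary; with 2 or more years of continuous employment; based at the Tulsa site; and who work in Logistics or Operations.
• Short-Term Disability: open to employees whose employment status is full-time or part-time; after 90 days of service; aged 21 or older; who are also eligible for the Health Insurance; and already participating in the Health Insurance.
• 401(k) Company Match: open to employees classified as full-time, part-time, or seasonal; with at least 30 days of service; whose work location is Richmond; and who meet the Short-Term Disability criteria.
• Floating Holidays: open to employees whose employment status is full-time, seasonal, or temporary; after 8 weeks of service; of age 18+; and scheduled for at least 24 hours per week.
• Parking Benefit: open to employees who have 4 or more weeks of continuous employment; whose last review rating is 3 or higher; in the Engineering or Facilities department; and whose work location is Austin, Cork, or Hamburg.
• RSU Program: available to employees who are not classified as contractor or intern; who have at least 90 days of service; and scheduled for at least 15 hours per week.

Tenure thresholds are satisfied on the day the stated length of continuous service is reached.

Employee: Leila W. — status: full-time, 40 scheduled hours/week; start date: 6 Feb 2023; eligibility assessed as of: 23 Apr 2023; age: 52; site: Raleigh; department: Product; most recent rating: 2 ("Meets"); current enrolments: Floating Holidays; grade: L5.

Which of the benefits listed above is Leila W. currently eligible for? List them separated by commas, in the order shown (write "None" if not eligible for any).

Service from 6 Feb 2023 to 23 Apr 2023: 76 days.
Health Insurance — status full-time ✓; service 76 days < 2 years (≈730 days) ✗ → not eligible.
Short-Term Disability — status full-time ✓; service 76 days < 90 days ✗ → not eligible.
401(k) Company Match — status full-time ✓; service 76 days ≥ 30 days ✓; site Raleigh ✗ (not Richmond) → not eligible.
Floating Holidays — status full-time ✓; service 76 days ≥ 8 weeks (≈56 days) ✓; age 52 ≥ 18 ✓; 40 hrs/wk ≥ 24 ✓ → eligible.
Parking Benefit — service 76 days ≥ 4 weeks (≈28 days) ✓; rating 2 < 3 ✗ → not eligible.
RSU Program — status full-time ✓ (not excluded); service 76 days < 90 days ✗ → not eligible.

Floating Holidays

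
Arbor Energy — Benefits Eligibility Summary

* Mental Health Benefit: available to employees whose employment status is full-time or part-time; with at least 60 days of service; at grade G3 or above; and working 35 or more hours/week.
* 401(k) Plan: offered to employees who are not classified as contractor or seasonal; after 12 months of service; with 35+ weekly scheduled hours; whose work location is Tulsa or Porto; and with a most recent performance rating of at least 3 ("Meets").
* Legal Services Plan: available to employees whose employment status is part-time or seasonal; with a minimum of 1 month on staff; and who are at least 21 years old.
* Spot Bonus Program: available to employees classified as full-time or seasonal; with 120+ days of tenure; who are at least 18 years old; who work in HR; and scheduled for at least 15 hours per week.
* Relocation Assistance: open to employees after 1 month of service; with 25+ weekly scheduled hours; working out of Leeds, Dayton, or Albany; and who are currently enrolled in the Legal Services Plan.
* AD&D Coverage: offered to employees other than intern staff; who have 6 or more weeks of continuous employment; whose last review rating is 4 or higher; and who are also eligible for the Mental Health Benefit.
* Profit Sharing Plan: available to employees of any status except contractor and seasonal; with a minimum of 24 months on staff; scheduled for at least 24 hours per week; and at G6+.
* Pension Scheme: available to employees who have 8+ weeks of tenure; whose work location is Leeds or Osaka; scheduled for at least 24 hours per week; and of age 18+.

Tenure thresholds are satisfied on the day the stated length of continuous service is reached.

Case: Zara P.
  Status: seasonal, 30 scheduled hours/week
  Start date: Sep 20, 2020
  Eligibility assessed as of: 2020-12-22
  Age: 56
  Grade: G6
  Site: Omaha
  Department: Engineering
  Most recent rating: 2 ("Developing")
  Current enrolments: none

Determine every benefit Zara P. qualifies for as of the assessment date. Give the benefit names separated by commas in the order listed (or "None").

Service from Sep 20, 2020 to 2020-12-22: 93 days.
Mental Health Benefit — status seasonal ✗ (requires full-time or part-time) → not eligible.
401(k) Plan — status seasonal ✗ (excluded) → not eligible.
Legal Services Plan — status seasonal ✓; service 93 days ≥ 1 month (≈30 days) ✓; age 56 ≥ 21 ✓ → eligible.
Spot Bonus Program — status seasonal ✓; service 93 days < 120 days ✗ → not eligible.
Relocation Assistance — service 93 days ≥ 1 month (≈30 days) ✓; 30 hrs/wk ≥ 25 ✓; site Omaha ✗ (not Leeds, Dayton, or Albany) → not eligible.
AD&D Coverage — status seasonal ✓ (not excluded); service 93 days ≥ 6 weeks (≈42 days) ✓; rating 2 < 4 ✗ → not eligible.
Profit Sharing Plan — status seasonal ✗ (excluded) → not eligible.
Pension Scheme — service 93 days ≥ 8 weeks (≈56 days) ✓; site Omaha ✗ (not Leeds or Osaka) → not eligible.

Legal Services Plan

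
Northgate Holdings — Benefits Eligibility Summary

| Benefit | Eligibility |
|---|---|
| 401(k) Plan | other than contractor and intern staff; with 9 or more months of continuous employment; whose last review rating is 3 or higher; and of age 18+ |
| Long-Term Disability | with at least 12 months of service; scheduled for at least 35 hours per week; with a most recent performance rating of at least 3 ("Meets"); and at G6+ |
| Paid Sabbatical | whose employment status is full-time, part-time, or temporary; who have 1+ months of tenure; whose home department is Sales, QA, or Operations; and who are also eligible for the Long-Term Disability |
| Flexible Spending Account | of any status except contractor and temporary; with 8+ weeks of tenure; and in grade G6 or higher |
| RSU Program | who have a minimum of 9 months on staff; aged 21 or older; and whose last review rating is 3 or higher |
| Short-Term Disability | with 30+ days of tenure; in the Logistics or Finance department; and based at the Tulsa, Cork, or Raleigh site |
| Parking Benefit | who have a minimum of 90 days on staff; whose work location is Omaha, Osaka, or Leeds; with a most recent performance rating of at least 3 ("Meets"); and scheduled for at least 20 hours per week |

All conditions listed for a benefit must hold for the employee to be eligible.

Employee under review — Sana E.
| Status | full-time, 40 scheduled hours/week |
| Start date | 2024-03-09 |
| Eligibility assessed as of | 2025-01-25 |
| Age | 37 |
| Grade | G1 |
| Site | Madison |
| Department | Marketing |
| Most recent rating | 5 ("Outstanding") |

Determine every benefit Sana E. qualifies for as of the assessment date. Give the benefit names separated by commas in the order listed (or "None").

Service from 2024-03-09 to 2025-01-25: 322 days.
401(k) Plan — status full-time ✓ (not excluded); service 322 days ≥ 9 months (≈270 days) ✓; rating 5 ≥ 3 ✓; age 37 ≥ 18 ✓ → eligible.
Long-Term Disability — service 322 days < 12 months (≈360 days) ✗ → not eligible.
Paid Sabbatical — status full-time ✓; service 322 days ≥ 1 month (≈30 days) ✓; dept Marketing ✗ → not eligible.
Flexible Spending Account — status full-time ✓ (not excluded); service 322 days ≥ 8 weeks (≈56 days) ✓; grade G1 < G6 ✗ → not eligible.
RSU Program — service 322 days ≥ 9 months (≈270 days) ✓; age 37 ≥ 21 ✓; rating 5 ≥ 3 ✓ → eligible.
Short-Term Disability — service 322 days ≥ 30 days ✓; dept Marketing ✗ → not eligible.
Parking Benefit — service 322 days ≥ 90 days ✓; site Madison ✗ (not Omaha, Osaka, or Leeds) → not eligible.

401(k) Plan, RSU Program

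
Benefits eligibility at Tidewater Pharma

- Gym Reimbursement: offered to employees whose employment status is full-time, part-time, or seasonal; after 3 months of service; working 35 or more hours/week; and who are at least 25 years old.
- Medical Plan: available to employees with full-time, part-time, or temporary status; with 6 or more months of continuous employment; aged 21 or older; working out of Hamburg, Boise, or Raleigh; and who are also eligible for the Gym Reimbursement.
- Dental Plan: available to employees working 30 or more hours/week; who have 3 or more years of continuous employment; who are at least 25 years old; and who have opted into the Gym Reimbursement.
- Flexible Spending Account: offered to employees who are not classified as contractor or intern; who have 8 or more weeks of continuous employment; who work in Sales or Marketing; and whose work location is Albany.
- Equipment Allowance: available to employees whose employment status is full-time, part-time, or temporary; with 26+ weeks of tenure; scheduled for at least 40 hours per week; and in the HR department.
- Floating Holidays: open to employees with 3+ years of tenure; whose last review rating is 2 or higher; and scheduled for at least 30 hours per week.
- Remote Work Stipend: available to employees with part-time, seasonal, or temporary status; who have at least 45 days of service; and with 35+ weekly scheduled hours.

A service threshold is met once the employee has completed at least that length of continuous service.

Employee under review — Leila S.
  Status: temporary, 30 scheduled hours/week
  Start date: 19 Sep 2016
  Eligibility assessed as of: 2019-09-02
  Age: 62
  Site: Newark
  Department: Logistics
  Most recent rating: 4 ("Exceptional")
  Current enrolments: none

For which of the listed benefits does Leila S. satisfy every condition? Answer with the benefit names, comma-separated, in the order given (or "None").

Service from 19 Sep 2016 to 2019-09-02: 1078 days.
Gym Reimbursement — status temporary ✗ (requires full-time, part-time, or seasonal) → not eligible.
Medical Plan — status temporary ✓; service 1078 days ≥ 6 months (≈180 days) ✓; age 62 ≥ 21 ✓; site Newark ✗ (not Hamburg, Boise, or Raleigh) → not eligible.
Dental Plan — 30 hrs/wk ≥ 30 ✓; service 1078 days < 3 years (≈1095 days) ✗ → not eligible.
Flexible Spending Account — status temporary ✓ (not excluded); service 1078 days ≥ 8 weeks (≈56 days) ✓; dept Logistics ✗ → not eligible.
Equipment Allowance — status temporary ✓; service 1078 days ≥ 26 weeks (≈182 days) ✓; 30 hrs/wk < 40 ✗ → not eligible.
Floating Holidays — service 1078 days < 3 years (≈1095 days) ✗ → not eligible.
Remote Work Stipend — status temporary ✓; service 1078 days ≥ 45 days ✓; 30 hrs/wk < 35 ✗ → not eligible.

None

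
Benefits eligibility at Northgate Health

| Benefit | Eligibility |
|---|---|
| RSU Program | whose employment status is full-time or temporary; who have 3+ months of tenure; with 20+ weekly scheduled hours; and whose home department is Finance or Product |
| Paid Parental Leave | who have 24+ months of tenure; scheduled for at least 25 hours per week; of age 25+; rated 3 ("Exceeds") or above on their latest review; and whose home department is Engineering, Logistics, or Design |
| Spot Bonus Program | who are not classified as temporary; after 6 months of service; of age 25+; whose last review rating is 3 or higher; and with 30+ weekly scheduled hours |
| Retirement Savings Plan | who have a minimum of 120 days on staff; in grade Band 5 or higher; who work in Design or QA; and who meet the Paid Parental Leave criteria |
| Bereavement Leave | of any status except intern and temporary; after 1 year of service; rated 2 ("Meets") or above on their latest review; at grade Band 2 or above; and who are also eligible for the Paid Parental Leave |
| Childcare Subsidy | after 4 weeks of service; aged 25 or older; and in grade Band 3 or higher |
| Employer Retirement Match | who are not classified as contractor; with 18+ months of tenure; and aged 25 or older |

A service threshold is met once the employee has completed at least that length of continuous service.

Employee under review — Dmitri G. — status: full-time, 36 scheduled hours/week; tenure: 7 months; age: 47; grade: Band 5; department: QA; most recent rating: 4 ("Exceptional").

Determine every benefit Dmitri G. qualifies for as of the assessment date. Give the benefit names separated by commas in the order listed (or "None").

RSU Program — status full-time ✓; service 7 months ≥ 3 months ✓; 36 hrs/wk ≥ 20 ✓; dept QA ✗ → not eligible.
Paid Parental Leave — service 7 months < 24 months ✗ → not eligible.
Spot Bonus Program — status full-time ✓ (not excluded); service 7 months ≥ 6 months ✓; age 47 ≥ 25 ✓; rating 4 ≥ 3 ✓; 36 hrs/wk ≥ 30 ✓ → eligible.
Retirement Savings Plan — service 7 months ≥ 120 days ✓; grade Band 5 ≥ Band 5 ✓; dept QA ✓; not eligible for Paid Parental Leave ✗ → not eligible.
Bereavement Leave — status full-time ✓ (not excluded); service 7 months < 1 year (≈365 days) ✗ → not eligible.
Childcare Subsidy — service 7 months ≥ 4 weeks (≈28 days) ✓; age 47 ≥ 25 ✓; grade Band 5 ≥ Band 3 ✓ → eligible.
Employer Retirement Match — status full-time ✓ (not excluded); service 7 months < 18 months ✗ → not eligible.

Spot Bonus Program, Childcare Subsidy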